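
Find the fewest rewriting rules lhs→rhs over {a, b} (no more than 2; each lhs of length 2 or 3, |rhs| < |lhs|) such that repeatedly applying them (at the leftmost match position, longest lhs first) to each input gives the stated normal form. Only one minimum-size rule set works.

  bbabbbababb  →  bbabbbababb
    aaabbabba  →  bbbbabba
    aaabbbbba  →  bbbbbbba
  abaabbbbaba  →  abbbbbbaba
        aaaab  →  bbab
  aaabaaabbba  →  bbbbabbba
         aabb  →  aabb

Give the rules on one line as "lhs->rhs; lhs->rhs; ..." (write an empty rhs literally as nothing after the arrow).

aaa->bb; baa->bb

  | bbabbbababb
  | aaabbabba => bbbbabba
  | aaabbbbba => bbbbbbba
  | abaabbbbaba => abbbbbbaba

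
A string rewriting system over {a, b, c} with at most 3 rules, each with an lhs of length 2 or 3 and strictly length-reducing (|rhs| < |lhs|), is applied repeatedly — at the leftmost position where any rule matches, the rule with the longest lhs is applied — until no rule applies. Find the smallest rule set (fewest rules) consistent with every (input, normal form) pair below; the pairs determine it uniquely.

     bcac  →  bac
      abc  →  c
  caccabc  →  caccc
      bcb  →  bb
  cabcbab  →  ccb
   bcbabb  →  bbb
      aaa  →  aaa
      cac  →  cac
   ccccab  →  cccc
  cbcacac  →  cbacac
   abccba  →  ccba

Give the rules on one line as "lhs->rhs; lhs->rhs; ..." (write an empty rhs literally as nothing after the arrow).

  | bcac => bac
  | abc => c
  | caccabc => caccc
  | bcb => bb

ab->; bc->b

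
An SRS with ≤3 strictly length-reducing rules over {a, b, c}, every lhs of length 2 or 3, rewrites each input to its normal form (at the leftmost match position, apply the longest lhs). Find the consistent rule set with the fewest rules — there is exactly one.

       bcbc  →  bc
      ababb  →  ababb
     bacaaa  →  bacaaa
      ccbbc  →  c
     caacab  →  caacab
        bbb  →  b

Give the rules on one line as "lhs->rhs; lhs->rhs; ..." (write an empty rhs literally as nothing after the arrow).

  | bcbc => bc
  | ababb
  | bacaaa
  | ccbbc => cbc => c

bbb->b; cb->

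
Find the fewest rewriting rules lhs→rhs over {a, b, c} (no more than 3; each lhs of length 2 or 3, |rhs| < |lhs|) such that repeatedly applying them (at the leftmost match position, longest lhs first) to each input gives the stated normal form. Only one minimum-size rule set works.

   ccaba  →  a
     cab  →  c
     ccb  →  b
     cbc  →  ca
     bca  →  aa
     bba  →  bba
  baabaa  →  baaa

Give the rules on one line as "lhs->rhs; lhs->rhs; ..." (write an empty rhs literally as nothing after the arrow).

ab->; bc->a; cc->

  | ccaba => aba => a
  | cab => c
  | ccb => b
  | cbc => ca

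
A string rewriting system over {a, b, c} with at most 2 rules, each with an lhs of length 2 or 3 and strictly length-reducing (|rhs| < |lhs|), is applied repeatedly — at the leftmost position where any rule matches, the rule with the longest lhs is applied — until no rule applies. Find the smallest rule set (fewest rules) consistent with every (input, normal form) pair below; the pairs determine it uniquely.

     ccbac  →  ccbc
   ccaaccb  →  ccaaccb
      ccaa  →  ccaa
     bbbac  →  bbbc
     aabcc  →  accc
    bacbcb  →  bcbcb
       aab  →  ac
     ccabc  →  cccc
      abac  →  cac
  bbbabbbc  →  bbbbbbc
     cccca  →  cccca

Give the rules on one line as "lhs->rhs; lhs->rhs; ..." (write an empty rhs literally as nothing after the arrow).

ab->c; ba->b

  | ccbac => ccbc
  | ccaaccb
  | ccaa
  | bbbac => bbbc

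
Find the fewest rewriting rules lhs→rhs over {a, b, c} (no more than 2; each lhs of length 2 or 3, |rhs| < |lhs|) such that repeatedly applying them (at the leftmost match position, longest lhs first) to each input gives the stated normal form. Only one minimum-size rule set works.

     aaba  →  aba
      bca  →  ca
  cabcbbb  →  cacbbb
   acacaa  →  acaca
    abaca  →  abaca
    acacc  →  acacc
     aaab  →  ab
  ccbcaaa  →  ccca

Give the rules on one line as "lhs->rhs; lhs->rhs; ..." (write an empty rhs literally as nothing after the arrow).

  | aaba => aba
  | bca => ca
  | cabcbbb => cacbbb
  | acacaa => acaca

aa->a; bc->c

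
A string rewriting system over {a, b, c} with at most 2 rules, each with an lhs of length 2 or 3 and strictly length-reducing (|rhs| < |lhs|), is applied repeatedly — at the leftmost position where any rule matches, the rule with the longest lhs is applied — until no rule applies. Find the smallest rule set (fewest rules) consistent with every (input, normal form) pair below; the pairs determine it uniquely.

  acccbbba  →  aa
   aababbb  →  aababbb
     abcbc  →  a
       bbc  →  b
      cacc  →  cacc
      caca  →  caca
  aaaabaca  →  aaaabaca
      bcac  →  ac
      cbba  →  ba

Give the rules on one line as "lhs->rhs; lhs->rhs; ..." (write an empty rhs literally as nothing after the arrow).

  | acccbbba => accbba => acba => aa
  | aababbb
  | abcbc => abc => a
  | bbc => b

bc->; cb->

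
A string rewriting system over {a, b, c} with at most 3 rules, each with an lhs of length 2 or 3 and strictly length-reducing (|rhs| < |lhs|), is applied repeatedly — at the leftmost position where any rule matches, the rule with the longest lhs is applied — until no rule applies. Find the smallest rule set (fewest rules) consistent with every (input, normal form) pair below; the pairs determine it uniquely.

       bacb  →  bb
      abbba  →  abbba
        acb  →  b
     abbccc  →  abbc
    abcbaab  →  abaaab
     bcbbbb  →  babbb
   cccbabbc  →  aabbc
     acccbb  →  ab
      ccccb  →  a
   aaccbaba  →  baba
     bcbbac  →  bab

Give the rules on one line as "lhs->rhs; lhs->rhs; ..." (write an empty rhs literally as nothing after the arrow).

ac->; cb->a; cc->c

  | bacb => bb
  | abbba
  | acb => b
  | abbccc => abbcc => abbc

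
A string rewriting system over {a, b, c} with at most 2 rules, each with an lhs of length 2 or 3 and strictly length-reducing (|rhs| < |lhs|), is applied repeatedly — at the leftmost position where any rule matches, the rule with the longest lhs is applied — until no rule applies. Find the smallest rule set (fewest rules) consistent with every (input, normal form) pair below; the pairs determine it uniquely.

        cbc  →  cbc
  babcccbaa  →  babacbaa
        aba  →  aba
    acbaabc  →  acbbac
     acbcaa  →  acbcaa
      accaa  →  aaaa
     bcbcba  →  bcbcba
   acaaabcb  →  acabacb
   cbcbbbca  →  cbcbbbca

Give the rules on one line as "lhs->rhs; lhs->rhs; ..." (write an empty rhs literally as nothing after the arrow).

aab->ba; cc->a

  | cbc
  | babcccbaa => babacbaa
  | aba
  | acbaabc => acbbac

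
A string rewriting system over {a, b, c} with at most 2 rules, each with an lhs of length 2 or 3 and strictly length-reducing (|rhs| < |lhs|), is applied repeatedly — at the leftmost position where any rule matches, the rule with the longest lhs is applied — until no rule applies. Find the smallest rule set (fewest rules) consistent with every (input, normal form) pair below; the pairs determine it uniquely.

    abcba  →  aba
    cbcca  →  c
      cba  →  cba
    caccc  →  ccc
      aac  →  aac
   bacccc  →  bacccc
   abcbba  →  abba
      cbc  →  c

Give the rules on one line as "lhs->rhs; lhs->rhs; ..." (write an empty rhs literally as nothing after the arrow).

bc->; ca->

  | abcba => aba
  | cbcca => cca => c
  | cba
  | caccc => ccc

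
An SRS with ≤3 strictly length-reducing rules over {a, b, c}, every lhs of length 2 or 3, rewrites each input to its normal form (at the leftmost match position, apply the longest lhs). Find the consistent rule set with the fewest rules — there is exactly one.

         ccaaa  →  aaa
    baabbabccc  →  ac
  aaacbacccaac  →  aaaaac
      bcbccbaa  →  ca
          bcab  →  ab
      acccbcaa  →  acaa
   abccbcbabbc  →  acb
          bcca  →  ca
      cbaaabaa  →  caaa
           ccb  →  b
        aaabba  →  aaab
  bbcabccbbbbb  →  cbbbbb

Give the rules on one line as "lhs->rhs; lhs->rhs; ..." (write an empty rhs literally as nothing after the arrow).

  | ccaaa => aaa
  | baabbabccc => abbabccc => abbccc => abcc => ac
  | aaacbacccaac => aaaccccaac => aaaccaac => aaaaac
  | bcbccbaa => bccbaa => cbaa => ca

ba->; bc->; cc->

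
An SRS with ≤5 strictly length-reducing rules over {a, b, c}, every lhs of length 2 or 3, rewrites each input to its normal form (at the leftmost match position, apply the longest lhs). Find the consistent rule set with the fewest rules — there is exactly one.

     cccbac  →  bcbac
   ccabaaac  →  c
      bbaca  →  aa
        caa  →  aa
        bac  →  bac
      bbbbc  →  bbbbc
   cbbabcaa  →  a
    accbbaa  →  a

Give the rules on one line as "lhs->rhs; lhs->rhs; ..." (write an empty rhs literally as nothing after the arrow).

baa->; bba->a; ca->a; cc->b

  | cccbac => bcbac
  | ccabaaac => babaaac => baac => c
  | bbaca => aca => aa
  | caa => aa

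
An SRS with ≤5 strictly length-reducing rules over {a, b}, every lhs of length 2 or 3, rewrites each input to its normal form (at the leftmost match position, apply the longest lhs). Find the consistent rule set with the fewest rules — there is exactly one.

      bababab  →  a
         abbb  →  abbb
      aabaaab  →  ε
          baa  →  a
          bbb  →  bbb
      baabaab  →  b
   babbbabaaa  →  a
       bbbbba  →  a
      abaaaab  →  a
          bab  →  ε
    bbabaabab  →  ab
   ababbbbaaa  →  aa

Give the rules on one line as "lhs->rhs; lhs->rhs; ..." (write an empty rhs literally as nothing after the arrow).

aab->b; ba->a; baa->ba; bab->

  | bababab => abab => a
  | abbb
  | aabaaab => baaab => baab => bab => ε
  | baa => ba => a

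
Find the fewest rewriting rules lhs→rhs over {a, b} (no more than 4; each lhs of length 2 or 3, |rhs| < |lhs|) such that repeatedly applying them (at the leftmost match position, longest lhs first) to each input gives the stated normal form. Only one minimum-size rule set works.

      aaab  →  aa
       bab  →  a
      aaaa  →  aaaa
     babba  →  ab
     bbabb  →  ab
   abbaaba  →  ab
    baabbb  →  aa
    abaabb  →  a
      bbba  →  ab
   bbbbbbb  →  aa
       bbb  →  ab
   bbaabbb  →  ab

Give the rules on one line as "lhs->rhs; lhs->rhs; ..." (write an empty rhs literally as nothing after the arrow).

  | aaab => abb => aa
  | bab => bb => a
  | aaaa
  | babba => bbba => aba => ab

aab->bb; ba->b; bb->a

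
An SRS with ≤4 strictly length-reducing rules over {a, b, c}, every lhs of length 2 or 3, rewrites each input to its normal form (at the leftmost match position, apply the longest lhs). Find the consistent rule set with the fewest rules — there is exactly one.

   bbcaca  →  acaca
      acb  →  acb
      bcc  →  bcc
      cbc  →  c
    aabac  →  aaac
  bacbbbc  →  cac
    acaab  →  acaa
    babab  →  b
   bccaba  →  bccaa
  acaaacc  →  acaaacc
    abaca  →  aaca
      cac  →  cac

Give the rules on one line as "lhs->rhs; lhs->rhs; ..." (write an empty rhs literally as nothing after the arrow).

  | bbcaca => acaca
  | acb
  | bcc
  | cbc => c

ab->a; ba->; bb->a; cbc->c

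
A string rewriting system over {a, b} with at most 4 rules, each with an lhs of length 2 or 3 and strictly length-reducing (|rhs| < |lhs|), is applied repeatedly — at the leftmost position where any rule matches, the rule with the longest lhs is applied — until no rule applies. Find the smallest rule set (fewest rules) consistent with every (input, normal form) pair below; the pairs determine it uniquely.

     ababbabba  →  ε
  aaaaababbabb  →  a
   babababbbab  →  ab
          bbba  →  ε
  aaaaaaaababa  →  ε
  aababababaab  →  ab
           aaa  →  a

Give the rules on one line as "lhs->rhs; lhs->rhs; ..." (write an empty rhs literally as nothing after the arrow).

  | ababbabba => aabbabba => bbabba => aabba => bba => aa => ε
  | aaaaababbabb => aaababbabb => ababbabb => aabbabb => bbabb => aabb => bb => a
  | babababbbab => abababbbab => aababbbab => babbbab => abbbab => aabab => bab => ab
  | bbba => aba => aa => ε

aa->; ba->a; bb->a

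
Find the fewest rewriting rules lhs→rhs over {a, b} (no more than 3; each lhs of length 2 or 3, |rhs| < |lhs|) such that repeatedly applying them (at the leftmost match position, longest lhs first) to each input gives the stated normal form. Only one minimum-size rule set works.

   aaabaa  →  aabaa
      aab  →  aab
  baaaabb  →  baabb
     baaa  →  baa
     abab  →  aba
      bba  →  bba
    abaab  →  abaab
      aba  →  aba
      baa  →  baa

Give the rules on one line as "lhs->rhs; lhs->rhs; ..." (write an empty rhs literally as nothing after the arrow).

  | aaabaa => aabaa
  | aab
  | baaaabb => baaabb => baabb
  | baaa => baa

aaa->aa; bab->ba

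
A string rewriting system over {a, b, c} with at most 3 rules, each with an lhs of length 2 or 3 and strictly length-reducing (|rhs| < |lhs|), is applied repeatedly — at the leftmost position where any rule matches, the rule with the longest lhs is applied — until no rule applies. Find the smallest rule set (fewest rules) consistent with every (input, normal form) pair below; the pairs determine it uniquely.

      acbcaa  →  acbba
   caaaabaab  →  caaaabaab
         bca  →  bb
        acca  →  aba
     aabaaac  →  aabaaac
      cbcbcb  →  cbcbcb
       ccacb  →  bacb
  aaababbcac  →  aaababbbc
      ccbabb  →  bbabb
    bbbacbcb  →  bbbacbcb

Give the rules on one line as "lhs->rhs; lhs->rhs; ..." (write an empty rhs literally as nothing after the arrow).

bca->bb; cc->b

  | acbcaa => acbba
  | caaaabaab
  | bca => bb
  | acca => aba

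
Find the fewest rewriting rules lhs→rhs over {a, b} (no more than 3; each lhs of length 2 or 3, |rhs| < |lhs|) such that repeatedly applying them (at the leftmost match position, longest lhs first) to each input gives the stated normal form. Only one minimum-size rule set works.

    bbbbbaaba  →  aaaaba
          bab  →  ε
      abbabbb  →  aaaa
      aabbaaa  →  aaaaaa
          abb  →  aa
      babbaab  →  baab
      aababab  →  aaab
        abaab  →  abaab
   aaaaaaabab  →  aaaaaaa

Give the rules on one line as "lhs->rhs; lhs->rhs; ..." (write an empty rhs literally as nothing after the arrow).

bab->; bb->a; bbb->a

  | bbbbbaaba => abbaaba => aaaaba
  | bab => ε
  | abbabbb => aaabbb => aaaa
  | aabbaaa => aaaaaa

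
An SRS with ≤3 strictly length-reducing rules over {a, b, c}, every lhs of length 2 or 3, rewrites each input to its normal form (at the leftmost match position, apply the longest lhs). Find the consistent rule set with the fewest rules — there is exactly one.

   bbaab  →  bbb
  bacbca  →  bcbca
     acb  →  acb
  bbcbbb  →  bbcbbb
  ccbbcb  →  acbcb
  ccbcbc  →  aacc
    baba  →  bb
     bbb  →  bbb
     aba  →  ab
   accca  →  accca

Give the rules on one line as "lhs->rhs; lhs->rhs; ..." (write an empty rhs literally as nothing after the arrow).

  | bbaab => bbab => bbb
  | bacbca => bcbca
  | acb
  | bbcbbb

ba->b; ccb->ac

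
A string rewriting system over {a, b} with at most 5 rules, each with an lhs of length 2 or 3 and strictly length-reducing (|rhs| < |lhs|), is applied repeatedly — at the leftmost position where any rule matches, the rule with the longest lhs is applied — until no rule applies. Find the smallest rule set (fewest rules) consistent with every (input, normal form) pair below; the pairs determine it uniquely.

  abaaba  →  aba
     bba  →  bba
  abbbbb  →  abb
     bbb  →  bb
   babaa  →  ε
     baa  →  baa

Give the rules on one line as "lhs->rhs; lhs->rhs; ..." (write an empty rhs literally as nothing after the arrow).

  | abaaba => aba
  | bba
  | abbbbb => abbbb => abbb => abb
  | bbb => bb

aaa->; aab->; bab->a; bbb->bb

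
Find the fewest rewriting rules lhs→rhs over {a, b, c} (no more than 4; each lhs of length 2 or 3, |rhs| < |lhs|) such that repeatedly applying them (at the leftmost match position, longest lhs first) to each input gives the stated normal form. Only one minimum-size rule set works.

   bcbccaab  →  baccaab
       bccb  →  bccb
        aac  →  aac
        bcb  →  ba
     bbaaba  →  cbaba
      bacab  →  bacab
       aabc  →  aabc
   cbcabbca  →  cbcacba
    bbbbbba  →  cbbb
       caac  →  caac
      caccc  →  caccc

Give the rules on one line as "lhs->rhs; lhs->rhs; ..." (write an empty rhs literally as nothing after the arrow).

  | bcbccaab => baccaab
  | bccb
  | aac
  | bcb => ba

bba->cb; bbc->cb; bcb->ba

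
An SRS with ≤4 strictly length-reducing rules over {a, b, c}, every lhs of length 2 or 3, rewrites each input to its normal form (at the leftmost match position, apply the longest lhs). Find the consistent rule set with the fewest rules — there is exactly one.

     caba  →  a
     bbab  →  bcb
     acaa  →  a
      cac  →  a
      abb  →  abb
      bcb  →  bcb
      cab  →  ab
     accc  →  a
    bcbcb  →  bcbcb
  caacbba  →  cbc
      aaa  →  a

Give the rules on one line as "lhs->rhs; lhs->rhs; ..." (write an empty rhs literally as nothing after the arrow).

aa->; ac->a; ba->c; ca->a

  | caba => aba => ac => a
  | bbab => bcb
  | acaa => aaa => a
  | cac => ac => a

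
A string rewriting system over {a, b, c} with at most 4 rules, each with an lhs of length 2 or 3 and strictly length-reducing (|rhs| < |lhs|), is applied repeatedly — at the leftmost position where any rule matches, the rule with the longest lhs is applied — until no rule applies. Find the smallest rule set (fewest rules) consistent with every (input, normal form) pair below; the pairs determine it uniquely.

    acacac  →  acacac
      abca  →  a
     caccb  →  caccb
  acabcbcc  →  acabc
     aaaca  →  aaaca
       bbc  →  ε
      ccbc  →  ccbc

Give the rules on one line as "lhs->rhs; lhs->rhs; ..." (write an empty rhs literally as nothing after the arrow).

  | acacac
  | abca => a
  | caccb
  | acabcbcc => acabc

bbc->; bca->; bcc->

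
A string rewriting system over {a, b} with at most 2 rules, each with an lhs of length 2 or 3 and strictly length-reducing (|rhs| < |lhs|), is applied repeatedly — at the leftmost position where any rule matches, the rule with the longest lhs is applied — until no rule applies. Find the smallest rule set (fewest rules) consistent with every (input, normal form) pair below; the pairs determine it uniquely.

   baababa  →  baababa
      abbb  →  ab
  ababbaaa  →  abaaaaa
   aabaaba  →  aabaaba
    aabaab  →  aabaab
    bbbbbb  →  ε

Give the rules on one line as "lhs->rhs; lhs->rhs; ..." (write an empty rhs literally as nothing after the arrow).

  | baababa
  | abbb => ab
  | ababbaaa => abaaaaa
  | aabaaba

bb->; bba->aa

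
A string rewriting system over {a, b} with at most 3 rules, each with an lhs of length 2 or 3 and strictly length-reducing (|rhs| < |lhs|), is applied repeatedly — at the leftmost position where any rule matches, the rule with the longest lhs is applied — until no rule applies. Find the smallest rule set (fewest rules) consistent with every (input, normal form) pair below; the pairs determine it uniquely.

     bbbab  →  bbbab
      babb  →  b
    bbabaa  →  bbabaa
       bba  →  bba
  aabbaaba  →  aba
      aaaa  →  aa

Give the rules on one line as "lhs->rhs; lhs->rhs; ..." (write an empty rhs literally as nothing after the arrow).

aaa->a; abb->

  | bbbab
  | babb => b
  | bbabaa
  | bba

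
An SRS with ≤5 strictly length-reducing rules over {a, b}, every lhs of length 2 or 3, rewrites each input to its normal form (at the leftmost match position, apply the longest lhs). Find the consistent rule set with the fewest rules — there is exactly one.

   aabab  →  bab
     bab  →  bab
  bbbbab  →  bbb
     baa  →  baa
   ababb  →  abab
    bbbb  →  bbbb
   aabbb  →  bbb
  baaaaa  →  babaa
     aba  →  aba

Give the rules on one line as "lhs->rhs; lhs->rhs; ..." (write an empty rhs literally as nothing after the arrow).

  | aabab => bab
  | bab
  | bbbbab => bbb
  | baa

aaa->ab; aab->b; abb->ab; bba->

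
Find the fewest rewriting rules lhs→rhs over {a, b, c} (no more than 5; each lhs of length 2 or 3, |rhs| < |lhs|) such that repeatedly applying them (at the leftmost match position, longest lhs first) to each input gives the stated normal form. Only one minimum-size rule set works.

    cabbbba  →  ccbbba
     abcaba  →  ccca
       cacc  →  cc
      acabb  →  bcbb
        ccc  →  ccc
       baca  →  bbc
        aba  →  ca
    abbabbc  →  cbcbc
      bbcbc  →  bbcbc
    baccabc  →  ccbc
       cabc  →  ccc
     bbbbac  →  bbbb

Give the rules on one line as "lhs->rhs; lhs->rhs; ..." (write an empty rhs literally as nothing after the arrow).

  | cabbbba => ccbbba
  | abcaba => ccaba => ccca
  | cacc => cc
  | acabb => bcbb

ab->c; ac->; aca->bc; bca->cc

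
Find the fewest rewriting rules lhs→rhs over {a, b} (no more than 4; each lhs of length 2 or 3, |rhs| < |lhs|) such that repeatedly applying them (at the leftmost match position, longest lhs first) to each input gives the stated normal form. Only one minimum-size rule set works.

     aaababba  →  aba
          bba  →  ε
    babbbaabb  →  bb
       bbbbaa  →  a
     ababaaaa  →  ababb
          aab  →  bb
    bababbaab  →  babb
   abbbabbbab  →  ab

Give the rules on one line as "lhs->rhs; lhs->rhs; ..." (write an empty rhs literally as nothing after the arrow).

  | aaababba => ababba => aba
  | bba => ε
  | babbbaabb => babbaabb => baabb => bbbb => bbb => bb
  | bbbbaa => bbbaa => bbaa => a

aa->b; aaa->a; bba->; bbb->bb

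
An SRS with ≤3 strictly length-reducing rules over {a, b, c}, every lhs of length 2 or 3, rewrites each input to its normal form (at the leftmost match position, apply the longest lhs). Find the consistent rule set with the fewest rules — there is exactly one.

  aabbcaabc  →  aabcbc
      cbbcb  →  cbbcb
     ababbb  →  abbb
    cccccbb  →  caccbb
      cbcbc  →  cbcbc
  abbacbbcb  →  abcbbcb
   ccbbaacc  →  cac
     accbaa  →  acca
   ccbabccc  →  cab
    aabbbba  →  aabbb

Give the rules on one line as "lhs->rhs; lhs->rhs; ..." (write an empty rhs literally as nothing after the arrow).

ba->; bca->cb; ccc->ca

  | aabbcaabc => aabcbabc => aabcbc
  | cbbcb
  | ababbb => abbb
  | cccccbb => caccbb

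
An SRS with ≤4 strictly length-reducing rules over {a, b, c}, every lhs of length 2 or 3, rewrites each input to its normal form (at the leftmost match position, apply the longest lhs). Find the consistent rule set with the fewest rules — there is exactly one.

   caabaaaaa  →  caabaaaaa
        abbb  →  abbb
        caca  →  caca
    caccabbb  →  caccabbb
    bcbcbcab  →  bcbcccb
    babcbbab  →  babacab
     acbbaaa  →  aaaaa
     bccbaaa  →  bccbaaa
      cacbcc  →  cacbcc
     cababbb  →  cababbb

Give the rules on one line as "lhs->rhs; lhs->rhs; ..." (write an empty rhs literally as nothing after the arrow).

  | caabaaaaa
  | abbb
  | caca
  | caccabbb

aac->aa; bca->cc; cbb->ac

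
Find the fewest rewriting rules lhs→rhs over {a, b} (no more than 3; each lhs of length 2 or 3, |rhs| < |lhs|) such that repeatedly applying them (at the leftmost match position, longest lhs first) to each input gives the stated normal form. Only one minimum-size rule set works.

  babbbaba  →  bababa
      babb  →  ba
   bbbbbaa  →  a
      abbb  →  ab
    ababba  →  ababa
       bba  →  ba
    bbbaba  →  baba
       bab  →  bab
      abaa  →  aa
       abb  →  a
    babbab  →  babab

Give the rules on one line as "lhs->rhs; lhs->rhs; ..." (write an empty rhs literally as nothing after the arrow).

  | babbbaba => bababa
  | babb => ba
  | bbbbbaa => bbbaa => baa => a
  | abbb => ab

baa->a; bb->; bba->ba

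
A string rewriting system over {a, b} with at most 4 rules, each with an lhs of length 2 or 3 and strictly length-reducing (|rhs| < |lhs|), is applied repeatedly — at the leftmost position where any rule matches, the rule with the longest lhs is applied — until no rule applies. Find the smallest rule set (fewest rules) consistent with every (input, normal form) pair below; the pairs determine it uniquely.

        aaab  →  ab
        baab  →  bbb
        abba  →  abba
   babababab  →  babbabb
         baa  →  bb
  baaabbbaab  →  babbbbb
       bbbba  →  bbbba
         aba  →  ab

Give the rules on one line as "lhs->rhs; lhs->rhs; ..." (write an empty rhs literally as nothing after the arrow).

  | aaab => ab
  | baab => bbb
  | abba
  | babababab => babbabab => babbabb

aa->b; aaa->a; aba->ab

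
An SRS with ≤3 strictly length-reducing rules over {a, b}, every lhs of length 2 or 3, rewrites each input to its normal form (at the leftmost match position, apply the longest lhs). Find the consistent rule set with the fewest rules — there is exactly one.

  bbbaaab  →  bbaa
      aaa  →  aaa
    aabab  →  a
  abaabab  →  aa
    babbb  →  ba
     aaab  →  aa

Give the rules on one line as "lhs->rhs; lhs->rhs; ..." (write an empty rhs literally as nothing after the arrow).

aab->a; ab->a; bbb->bb

  | bbbaaab => bbaaab => bbaa
  | aaa
  | aabab => aab => a
  | abaabab => aaabab => aaab => aa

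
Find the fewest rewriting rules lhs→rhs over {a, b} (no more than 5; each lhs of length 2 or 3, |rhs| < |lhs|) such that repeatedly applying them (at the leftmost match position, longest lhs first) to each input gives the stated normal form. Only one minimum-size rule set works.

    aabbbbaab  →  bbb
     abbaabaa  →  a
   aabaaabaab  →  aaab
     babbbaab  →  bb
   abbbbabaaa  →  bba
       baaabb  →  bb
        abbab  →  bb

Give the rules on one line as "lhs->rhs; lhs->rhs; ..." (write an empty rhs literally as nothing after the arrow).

aba->; abb->bb; baa->a; bab->b

  | aabbbbaab => abbbbaab => bbbbaab => bbbab => bbb
  | abbaabaa => bbaabaa => babaa => baa => a
  | aabaaabaab => aaabaab => aaab
  | babbbaab => bbbaab => bbab => bb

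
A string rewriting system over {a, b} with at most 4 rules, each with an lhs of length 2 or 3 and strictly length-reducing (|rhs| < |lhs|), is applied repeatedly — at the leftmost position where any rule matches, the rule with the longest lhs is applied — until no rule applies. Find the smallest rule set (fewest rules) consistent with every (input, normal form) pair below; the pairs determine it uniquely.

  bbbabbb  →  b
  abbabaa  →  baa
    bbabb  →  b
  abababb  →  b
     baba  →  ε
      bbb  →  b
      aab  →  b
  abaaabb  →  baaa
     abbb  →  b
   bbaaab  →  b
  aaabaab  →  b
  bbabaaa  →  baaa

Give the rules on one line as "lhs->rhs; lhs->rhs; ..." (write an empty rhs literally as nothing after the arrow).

ab->b; abb->a; bb->b; bba->

  | bbbabbb => bbabbb => bbb => bb => b
  | abbabaa => aabaa => abaa => baa
  | bbabb => bb => b
  | abababb => bababb => bbabb => bb => b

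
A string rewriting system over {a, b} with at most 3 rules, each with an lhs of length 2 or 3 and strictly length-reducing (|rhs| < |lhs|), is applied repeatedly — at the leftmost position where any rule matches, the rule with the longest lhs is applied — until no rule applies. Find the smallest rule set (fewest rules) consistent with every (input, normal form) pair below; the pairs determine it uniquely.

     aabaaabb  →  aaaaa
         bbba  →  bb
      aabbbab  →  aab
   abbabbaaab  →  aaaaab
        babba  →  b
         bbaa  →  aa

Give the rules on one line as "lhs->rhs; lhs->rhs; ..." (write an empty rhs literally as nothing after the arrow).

  | aabaaabb => aaaaabb => aaaaa
  | bbba => bb
  | aabbbab => aabab => aab
  | abbabbaaab => aabbaaab => aaaaab

abb->a; ba->; baa->aa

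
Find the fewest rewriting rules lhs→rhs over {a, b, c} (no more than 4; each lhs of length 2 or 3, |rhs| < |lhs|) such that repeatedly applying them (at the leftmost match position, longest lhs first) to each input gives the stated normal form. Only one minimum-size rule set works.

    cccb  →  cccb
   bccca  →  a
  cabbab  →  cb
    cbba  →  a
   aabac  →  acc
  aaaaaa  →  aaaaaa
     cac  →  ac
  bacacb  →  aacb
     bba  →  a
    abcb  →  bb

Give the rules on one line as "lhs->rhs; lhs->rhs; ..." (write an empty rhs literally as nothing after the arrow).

  | cccb
  | bccca => bcca => bca => ba => a
  | cabbab => abbab => abab => cb
  | cbba => cba => ca => a

aba->c; abc->b; ba->a; ca->a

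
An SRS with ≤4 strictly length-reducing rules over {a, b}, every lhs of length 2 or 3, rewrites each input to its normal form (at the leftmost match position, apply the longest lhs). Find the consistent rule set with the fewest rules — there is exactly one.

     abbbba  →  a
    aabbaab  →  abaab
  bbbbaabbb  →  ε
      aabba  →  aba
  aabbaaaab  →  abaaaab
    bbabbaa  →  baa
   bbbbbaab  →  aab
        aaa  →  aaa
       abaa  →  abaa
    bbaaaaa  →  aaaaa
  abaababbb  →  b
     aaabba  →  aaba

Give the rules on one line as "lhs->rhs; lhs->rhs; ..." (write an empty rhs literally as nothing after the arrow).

abb->b; bb->; bbb->

  | abbbba => bbba => a
  | aabbaab => abaab
  | bbbbaabbb => baabbb => babb => bb => ε
  | aabba => aba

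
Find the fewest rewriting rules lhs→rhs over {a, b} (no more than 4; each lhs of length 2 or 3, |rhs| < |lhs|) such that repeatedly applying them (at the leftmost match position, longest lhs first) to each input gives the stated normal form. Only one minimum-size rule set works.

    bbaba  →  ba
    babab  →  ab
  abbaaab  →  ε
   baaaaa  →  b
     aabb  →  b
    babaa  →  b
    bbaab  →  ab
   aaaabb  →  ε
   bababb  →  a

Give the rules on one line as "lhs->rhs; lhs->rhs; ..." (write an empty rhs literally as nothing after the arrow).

  | bbaba => ba
  | babab => ab
  | abbaaab => aaab => bab => ε
  | baaaaa => bbaaa => aa => b

aa->b; bab->; bb->; bba->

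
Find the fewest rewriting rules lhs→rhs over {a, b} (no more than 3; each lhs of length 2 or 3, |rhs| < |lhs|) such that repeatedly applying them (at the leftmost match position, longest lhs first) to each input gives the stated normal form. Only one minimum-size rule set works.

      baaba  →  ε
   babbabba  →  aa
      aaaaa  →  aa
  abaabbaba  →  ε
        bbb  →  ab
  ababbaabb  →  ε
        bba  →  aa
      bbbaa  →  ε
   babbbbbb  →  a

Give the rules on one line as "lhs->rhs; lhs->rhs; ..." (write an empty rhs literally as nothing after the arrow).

aaa->; ba->a; bb->a

  | baaba => aaba => aaa => ε
  | babbabba => abbabba => aaabba => bba => aa
  | aaaaa => aa
  | abaabbaba => aaabbaba => bbaba => aaba => aaa => ε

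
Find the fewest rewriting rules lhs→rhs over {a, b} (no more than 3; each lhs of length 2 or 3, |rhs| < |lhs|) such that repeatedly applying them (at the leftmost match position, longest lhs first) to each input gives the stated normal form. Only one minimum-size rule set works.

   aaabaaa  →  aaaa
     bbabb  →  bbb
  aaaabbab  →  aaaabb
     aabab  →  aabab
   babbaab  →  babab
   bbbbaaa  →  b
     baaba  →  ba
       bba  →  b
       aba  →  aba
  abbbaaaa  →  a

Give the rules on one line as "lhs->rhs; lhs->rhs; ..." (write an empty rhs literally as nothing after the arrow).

  | aaabaaa => aaaa
  | bbabb => bbb
  | aaaabbab => aaaabb
  | aabab

baa->; bba->b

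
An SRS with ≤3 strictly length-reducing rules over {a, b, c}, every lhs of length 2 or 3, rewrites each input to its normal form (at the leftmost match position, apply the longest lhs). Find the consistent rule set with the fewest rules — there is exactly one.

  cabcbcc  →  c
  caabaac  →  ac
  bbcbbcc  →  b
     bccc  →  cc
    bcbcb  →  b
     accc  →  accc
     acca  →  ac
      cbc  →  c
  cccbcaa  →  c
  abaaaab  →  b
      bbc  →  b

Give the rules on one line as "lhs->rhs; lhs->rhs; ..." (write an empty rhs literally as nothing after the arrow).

  | cabcbcc => bcbcc => bcc => c
  | caabaac => abaac => abcc => ac
  | bbcbbcc => bbbcc => bbc => b
  | bccc => cc

aa->c; bc->; ca->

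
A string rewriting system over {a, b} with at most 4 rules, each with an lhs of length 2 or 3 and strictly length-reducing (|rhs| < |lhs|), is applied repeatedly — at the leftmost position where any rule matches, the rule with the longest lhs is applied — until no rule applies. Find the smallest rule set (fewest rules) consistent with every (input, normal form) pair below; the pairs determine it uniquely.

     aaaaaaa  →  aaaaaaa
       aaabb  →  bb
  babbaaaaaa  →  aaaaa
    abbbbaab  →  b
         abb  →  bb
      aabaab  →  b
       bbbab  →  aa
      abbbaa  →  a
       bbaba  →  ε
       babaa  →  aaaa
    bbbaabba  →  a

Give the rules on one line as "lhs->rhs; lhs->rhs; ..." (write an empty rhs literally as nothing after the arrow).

  | aaaaaaa
  | aaabb => aabb => abb => bb
  | babbaaaaaa => aabaaaaaa => abaaaaaa => baaaaaa => aaaaa
  | abbbbaab => bbbbaab => bbaab => aab => ab => b

ab->b; ba->; bab->aa; bba->a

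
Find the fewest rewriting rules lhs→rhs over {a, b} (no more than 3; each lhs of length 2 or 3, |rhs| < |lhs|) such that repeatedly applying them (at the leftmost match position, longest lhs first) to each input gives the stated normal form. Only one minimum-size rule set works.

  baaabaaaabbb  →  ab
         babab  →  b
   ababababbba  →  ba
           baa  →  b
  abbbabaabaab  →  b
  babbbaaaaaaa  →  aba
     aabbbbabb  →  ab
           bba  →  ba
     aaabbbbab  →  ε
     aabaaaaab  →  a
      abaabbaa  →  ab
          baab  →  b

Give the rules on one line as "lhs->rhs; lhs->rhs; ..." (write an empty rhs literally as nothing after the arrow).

aa->; bab->a; bb->b

  | baaabaaaabbb => babaaaabbb => aaaaabbb => aaabbb => abbb => abb => ab
  | babab => aab => b
  | ababababbba => aaababbba => ababbba => aabba => bba => ba
  | baa => b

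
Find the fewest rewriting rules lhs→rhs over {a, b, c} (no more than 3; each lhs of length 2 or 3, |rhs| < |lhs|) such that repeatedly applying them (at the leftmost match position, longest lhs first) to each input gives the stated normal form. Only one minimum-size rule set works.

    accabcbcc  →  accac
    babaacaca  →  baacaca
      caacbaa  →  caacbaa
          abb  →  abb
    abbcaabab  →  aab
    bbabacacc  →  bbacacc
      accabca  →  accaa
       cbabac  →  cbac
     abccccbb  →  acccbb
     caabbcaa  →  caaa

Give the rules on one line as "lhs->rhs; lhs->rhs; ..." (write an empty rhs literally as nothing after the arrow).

  | accabcbcc => accabcc => accac
  | babaacaca => baacaca
  | caacbaa
  | abb

aba->a; bc->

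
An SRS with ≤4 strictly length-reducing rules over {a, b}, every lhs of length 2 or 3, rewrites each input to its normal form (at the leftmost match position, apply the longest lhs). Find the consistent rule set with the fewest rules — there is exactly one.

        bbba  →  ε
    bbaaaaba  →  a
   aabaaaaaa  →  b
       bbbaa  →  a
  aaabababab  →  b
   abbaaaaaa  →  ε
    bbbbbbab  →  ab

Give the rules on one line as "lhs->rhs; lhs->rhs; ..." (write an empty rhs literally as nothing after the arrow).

aa->b; ba->; bab->ab; bb->b

  | bbba => bba => ba => ε
  | bbaaaaba => baaaaba => aaaba => baba => aba => a
  | aabaaaaaa => bbaaaaaa => baaaaaa => aaaaa => baaa => aa => b
  | bbbaa => bbaa => baa => a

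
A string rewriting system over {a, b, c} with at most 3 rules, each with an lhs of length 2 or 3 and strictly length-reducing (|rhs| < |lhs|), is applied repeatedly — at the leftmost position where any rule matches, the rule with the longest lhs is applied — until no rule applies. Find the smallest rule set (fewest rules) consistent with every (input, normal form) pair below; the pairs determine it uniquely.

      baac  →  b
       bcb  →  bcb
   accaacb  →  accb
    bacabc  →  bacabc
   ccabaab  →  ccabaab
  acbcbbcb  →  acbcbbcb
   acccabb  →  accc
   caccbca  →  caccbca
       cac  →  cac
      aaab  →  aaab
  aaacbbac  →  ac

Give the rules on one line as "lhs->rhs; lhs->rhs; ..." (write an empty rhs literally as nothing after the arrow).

  | baac => b
  | bcb
  | accaacb => accb
  | bacabc

aac->; abb->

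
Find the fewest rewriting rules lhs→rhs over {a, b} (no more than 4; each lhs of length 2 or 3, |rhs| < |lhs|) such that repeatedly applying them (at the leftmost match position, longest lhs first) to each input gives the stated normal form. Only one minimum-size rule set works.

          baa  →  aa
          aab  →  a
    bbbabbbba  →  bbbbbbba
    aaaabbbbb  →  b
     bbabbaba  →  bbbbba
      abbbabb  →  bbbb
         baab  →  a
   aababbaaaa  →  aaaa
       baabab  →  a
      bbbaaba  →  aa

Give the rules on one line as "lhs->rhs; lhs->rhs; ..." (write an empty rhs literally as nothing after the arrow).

ab->; baa->aa; bab->bb

  | baa => aa
  | aab => a
  | bbbabbbba => bbbbbbba
  | aaaabbbbb => aaabbbb => aabbb => abb => b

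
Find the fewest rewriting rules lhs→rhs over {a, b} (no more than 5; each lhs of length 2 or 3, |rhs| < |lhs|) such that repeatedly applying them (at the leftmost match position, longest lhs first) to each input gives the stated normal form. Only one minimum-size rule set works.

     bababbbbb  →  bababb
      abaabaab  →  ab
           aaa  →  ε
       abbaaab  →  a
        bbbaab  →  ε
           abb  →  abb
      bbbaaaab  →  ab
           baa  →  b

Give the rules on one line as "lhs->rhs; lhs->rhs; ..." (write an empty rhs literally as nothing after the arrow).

  | bababbbbb => bababb
  | abaabaab => abaab => ab
  | aaa => ε
  | abbaaab => abbb => a

aa->; aaa->; aab->; bbb->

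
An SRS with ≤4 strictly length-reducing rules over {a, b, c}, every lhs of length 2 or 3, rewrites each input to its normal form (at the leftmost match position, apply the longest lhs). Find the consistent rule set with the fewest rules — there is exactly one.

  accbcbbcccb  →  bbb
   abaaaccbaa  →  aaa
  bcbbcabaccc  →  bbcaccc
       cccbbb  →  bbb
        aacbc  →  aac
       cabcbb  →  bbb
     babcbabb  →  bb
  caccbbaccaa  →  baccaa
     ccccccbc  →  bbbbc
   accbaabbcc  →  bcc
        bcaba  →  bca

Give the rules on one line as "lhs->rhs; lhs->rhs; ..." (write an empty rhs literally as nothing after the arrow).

ab->; cb->; ccb->bb

  | accbcbbcccb => abbcbbcccb => bcbbcccb => bbcccb => bbcbb => bbb
  | abaaaccbaa => aaaccbaa => aaabbaa => aabaa => aaa
  | bcbbcabaccc => bbcabaccc => bbcaccc
  | cccbbb => cbbbb => bbb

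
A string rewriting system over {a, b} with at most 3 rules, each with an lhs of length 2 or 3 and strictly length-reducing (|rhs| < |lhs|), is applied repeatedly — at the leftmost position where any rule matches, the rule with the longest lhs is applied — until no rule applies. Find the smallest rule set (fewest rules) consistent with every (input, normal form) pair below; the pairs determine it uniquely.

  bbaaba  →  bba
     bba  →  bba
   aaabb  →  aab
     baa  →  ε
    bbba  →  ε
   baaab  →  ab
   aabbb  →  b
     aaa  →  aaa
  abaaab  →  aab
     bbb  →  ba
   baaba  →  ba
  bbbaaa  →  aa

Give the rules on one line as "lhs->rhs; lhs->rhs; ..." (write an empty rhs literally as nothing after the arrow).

abb->b; baa->; bbb->ba

  | bbaaba => bba
  | bba
  | aaabb => aab
  | baa => ε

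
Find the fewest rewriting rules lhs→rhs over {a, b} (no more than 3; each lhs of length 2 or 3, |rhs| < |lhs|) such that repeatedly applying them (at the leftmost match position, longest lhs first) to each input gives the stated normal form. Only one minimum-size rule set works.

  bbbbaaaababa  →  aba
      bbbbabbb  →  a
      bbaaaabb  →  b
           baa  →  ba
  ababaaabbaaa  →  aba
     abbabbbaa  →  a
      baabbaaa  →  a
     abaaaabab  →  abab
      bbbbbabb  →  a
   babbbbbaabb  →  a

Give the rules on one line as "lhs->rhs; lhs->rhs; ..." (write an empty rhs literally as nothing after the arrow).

aa->a; aab->; bb->a

  | bbbbaaaababa => abbaaaababa => aaaaaababa => aaaaababa => aaaababa => aaababa => aababa => aba
  | bbbbabbb => abbabbb => aaabbb => aabbb => bb => a
  | bbaaaabb => aaaaabb => aaaabb => aaabb => aabb => b
  | baa => ba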